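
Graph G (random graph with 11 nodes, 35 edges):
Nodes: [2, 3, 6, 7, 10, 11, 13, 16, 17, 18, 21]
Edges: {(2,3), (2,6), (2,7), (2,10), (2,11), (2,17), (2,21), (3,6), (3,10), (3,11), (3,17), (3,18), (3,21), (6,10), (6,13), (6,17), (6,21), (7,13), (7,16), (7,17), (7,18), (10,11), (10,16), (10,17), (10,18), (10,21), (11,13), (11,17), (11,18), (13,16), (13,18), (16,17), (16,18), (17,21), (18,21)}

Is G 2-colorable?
The clique on vertices [2, 3, 6, 10, 17, 21] has size 6 > 2, so it alone needs 6 colors.

No, G is not 2-colorable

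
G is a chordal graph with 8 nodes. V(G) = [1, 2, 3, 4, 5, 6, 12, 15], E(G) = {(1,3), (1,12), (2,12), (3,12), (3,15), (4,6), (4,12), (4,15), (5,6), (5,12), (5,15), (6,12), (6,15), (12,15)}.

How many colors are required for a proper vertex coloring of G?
χ(G) = 4

Clique number ω(G) = 4 (lower bound: χ ≥ ω).
The clique on [4, 6, 12, 15] has size 4, forcing χ ≥ 4, and the coloring below uses 4 colors, so χ(G) = 4.
A valid 4-coloring: color 1: [12]; color 2: [1, 2, 15]; color 3: [3, 6]; color 4: [4, 5].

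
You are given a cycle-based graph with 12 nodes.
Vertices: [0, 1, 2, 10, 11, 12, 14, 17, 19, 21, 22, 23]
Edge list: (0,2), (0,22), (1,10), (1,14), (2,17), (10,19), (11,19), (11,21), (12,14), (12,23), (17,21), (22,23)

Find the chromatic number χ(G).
χ(G) = 2

Clique number ω(G) = 2 (lower bound: χ ≥ ω).
The graph is bipartite (no odd cycle), so 2 colors suffice: χ(G) = 2.
A valid 2-coloring: color 1: [1, 2, 12, 19, 21, 22]; color 2: [0, 10, 11, 14, 17, 23].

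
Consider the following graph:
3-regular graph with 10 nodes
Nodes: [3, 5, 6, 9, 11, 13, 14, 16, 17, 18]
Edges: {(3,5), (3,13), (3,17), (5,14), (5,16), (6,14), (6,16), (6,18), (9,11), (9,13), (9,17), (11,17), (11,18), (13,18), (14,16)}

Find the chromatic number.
χ(G) = 3

Clique number ω(G) = 3 (lower bound: χ ≥ ω).
The clique on [6, 14, 16] has size 3, forcing χ ≥ 3, and the coloring below uses 3 colors, so χ(G) = 3.
A valid 3-coloring: color 1: [16, 17, 18]; color 2: [5, 6, 11, 13]; color 3: [3, 9, 14].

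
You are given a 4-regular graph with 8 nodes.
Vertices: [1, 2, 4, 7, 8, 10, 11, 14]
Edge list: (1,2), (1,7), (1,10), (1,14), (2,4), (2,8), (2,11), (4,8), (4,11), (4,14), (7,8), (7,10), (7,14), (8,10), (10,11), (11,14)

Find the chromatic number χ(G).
Clique number ω(G) = 3 (lower bound: χ ≥ ω).
The clique on [2, 4, 8] has size 3, forcing χ ≥ 3, and the coloring below uses 3 colors, so χ(G) = 3.
A valid 3-coloring: color 1: [4, 7]; color 2: [2, 10, 14]; color 3: [1, 8, 11].

χ(G) = 3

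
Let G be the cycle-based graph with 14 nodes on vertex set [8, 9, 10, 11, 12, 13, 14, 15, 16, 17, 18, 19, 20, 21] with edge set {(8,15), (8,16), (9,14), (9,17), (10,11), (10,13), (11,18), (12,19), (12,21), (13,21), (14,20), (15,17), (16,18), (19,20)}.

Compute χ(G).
Clique number ω(G) = 2 (lower bound: χ ≥ ω).
The graph is bipartite (no odd cycle), so 2 colors suffice: χ(G) = 2.
A valid 2-coloring: color 1: [9, 11, 12, 13, 15, 16, 20]; color 2: [8, 10, 14, 17, 18, 19, 21].

χ(G) = 2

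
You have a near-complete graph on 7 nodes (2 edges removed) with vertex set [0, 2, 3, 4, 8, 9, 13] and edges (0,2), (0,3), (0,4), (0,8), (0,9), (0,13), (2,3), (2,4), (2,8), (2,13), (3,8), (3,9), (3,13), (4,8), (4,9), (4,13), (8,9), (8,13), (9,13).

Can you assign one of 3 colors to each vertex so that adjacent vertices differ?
No, G is not 3-colorable

The clique on vertices [0, 3, 8, 9, 13] has size 5 > 3, so it alone needs 5 colors.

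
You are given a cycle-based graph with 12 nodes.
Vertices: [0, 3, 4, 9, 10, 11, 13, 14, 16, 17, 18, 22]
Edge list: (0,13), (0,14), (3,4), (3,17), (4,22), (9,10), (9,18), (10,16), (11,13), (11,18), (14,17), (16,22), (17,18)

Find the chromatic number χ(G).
Clique number ω(G) = 2 (lower bound: χ ≥ ω).
The graph is bipartite (no odd cycle), so 2 colors suffice: χ(G) = 2.
A valid 2-coloring: color 1: [3, 10, 13, 14, 18, 22]; color 2: [0, 4, 9, 11, 16, 17].

χ(G) = 2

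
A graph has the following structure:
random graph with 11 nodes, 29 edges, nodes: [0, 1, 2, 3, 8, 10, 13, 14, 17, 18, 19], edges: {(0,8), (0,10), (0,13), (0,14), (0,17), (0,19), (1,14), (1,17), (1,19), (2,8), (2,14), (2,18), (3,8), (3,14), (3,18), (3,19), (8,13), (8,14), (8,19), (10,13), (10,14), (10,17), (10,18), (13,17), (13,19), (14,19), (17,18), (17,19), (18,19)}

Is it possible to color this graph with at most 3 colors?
No, G is not 3-colorable

The clique on vertices [0, 8, 13, 19] has size 4 > 3, so it alone needs 4 colors.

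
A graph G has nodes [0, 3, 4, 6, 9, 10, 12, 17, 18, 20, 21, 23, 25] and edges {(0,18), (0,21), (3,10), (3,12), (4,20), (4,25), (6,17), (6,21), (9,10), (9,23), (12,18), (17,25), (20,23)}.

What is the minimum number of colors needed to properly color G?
χ(G) = 3

Clique number ω(G) = 2 (lower bound: χ ≥ ω).
Odd cycle [25, 4, 20, 23, 9, 10, 3, 12, 18, 0, 21, 6, 17] needs 3 colors (χ ≥ 3).
The coloring below uses 3 colors, so χ(G) = 3.
A valid 3-coloring: color 1: [3, 6, 9, 18, 20, 25]; color 2: [0, 4, 10, 12, 17, 23]; color 3: [21].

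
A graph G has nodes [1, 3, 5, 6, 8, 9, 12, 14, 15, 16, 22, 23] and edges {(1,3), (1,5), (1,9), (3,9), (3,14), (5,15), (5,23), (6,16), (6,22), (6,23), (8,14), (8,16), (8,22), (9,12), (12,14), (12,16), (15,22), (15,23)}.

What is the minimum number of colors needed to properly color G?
χ(G) = 3

Clique number ω(G) = 3 (lower bound: χ ≥ ω).
The clique on [1, 3, 9] has size 3, forcing χ ≥ 3, and the coloring below uses 3 colors, so χ(G) = 3.
A valid 3-coloring: color 1: [5, 9, 14, 16, 22]; color 2: [1, 6, 8, 12, 15]; color 3: [3, 23].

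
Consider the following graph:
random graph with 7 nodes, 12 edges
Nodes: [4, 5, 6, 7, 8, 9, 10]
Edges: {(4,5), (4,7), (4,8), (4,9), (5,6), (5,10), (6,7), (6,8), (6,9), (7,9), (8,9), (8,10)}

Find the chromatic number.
χ(G) = 3

Clique number ω(G) = 3 (lower bound: χ ≥ ω).
The clique on [4, 8, 9] has size 3, forcing χ ≥ 3, and the coloring below uses 3 colors, so χ(G) = 3.
A valid 3-coloring: color 1: [9, 10]; color 2: [4, 6]; color 3: [5, 7, 8].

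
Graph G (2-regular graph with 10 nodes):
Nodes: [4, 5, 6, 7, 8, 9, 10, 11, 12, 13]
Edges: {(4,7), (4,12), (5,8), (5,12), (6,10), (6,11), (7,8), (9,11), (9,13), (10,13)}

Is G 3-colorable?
Yes, G is 3-colorable

A valid 3-coloring: color 1: [7, 9, 10, 12]; color 2: [4, 6, 8, 13]; color 3: [5, 11].
(χ(G) = 3 ≤ 3.)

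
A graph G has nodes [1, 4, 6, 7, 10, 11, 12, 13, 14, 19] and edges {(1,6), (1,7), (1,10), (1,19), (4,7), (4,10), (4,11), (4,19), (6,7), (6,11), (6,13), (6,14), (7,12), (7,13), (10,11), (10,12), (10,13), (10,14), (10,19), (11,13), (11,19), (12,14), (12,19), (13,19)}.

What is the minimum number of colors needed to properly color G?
Clique number ω(G) = 4 (lower bound: χ ≥ ω).
The clique on [4, 10, 11, 19] has size 4, forcing χ ≥ 4, and the coloring below uses 4 colors, so χ(G) = 4.
A valid 4-coloring: color 1: [6, 10]; color 2: [7, 14, 19]; color 3: [1, 11, 12]; color 4: [4, 13].

χ(G) = 4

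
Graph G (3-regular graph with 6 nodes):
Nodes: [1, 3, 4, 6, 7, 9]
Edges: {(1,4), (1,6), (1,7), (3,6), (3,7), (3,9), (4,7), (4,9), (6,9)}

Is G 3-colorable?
A valid 3-coloring: color 1: [6, 7]; color 2: [3, 4]; color 3: [1, 9].
(χ(G) = 3 ≤ 3.)

Yes, G is 3-colorable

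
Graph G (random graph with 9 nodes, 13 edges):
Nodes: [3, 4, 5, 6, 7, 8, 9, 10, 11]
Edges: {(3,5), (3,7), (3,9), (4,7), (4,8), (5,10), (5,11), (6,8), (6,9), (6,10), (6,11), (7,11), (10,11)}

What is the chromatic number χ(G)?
Clique number ω(G) = 3 (lower bound: χ ≥ ω).
The clique on [5, 10, 11] has size 3, forcing χ ≥ 3, and the coloring below uses 3 colors, so χ(G) = 3.
A valid 3-coloring: color 1: [5, 6, 7]; color 2: [3, 8, 11]; color 3: [4, 9, 10].

χ(G) = 3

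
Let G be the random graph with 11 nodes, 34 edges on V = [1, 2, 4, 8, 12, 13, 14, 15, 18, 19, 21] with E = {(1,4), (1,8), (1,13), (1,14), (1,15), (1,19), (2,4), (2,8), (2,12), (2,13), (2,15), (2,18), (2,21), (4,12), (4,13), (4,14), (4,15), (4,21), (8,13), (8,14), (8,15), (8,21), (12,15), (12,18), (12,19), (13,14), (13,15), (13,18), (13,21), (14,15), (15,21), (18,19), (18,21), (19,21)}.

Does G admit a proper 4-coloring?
The clique on vertices [1, 8, 13, 14, 15] has size 5 > 4, so it alone needs 5 colors.

No, G is not 4-colorable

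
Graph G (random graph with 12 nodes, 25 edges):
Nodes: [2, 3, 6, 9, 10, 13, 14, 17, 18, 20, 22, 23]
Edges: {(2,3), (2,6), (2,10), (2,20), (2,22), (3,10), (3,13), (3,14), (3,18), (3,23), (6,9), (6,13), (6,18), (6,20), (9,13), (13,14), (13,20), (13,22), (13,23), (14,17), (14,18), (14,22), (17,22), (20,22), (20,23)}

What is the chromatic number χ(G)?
χ(G) = 4

Clique number ω(G) = 3 (lower bound: χ ≥ ω).
Odd cycle [14, 3, 23, 20, 22] needs 3 colors (χ ≥ 3).
Vertex 13 is adjacent to every vertex of [3, 14, 20, 22, 23], which already need 3 colors among themselves, so 13 needs a new color (χ ≥ 4).
The coloring below uses 4 colors, so χ(G) = 4.
A valid 4-coloring: color 1: [2, 13, 17, 18]; color 2: [3, 6, 22]; color 3: [9, 10, 14, 20]; color 4: [23].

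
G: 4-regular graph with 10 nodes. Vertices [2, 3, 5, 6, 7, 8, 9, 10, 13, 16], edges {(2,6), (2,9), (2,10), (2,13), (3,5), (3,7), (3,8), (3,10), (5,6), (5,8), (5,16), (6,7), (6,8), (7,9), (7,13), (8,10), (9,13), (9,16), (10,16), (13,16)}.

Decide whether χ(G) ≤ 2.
No, G is not 2-colorable

The clique on vertices [2, 9, 13] has size 3 > 2, so it alone needs 3 colors.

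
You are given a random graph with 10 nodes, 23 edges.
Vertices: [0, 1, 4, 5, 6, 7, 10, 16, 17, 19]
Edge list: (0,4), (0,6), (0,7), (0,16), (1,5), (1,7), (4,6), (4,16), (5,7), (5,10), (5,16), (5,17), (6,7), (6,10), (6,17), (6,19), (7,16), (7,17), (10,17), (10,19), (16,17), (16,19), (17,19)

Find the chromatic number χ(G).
Clique number ω(G) = 4 (lower bound: χ ≥ ω).
The clique on [5, 7, 16, 17] has size 4, forcing χ ≥ 4, and the coloring below uses 4 colors, so χ(G) = 4.
A valid 4-coloring: color 1: [1, 6, 16]; color 2: [0, 17]; color 3: [4, 7, 10]; color 4: [5, 19].

χ(G) = 4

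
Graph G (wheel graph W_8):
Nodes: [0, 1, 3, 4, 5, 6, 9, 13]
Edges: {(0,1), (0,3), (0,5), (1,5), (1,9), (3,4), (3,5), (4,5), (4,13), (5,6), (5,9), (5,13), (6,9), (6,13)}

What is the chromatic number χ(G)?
Clique number ω(G) = 3 (lower bound: χ ≥ ω).
Odd cycle [13, 6, 9, 1, 0, 3, 4] needs 3 colors (χ ≥ 3).
Vertex 5 is adjacent to every vertex of [0, 1, 3, 4, 6, 9, 13], which already need 3 colors among themselves, so 5 needs a new color (χ ≥ 4).
The coloring below uses 4 colors, so χ(G) = 4.
A valid 4-coloring: color 1: [5]; color 2: [3, 9, 13]; color 3: [1, 4, 6]; color 4: [0].

χ(G) = 4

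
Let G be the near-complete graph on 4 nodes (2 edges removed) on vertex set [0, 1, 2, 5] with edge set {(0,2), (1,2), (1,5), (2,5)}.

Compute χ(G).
Clique number ω(G) = 3 (lower bound: χ ≥ ω).
The clique on [1, 2, 5] has size 3, forcing χ ≥ 3, and the coloring below uses 3 colors, so χ(G) = 3.
A valid 3-coloring: color 1: [2]; color 2: [0, 5]; color 3: [1].

χ(G) = 3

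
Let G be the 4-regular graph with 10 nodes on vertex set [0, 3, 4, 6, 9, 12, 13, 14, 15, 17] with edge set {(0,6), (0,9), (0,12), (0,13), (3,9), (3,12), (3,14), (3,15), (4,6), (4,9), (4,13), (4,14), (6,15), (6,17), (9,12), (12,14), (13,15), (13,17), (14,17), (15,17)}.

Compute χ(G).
χ(G) = 3

Clique number ω(G) = 3 (lower bound: χ ≥ ω).
The clique on [0, 9, 12] has size 3, forcing χ ≥ 3, and the coloring below uses 3 colors, so χ(G) = 3.
A valid 3-coloring: color 1: [0, 3, 4, 17]; color 2: [6, 9, 13, 14]; color 3: [12, 15].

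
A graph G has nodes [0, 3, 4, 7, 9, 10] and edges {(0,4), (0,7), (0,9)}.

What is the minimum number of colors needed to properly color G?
χ(G) = 2

Clique number ω(G) = 2 (lower bound: χ ≥ ω).
The graph is bipartite (no odd cycle), so 2 colors suffice: χ(G) = 2.
A valid 2-coloring: color 1: [0, 3, 10]; color 2: [4, 7, 9].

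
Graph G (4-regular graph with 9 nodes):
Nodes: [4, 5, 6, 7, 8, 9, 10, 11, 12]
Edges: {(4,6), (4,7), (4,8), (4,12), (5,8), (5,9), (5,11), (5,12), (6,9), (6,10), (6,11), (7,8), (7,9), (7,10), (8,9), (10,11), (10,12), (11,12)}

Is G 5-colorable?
Yes, G is 5-colorable

A valid 5-coloring: color 1: [4, 5, 10]; color 2: [9, 11]; color 3: [6, 8, 12]; color 4: [7].
(χ(G) = 4 ≤ 5.)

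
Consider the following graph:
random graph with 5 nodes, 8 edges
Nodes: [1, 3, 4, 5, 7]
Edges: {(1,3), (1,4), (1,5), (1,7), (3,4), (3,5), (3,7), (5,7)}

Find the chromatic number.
Clique number ω(G) = 4 (lower bound: χ ≥ ω).
The clique on [1, 3, 5, 7] has size 4, forcing χ ≥ 4, and the coloring below uses 4 colors, so χ(G) = 4.
A valid 4-coloring: color 1: [1]; color 2: [3]; color 3: [4, 7]; color 4: [5].

χ(G) = 4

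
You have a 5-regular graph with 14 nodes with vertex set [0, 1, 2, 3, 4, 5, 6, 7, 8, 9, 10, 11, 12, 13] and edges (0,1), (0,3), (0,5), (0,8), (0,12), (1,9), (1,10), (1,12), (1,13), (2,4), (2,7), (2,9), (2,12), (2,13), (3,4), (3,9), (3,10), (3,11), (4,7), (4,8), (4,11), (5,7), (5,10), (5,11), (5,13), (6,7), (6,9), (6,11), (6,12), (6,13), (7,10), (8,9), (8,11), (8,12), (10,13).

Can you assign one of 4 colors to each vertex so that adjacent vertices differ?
A valid 4-coloring: color 1: [1, 2, 3, 5, 6, 8]; color 2: [4, 9, 10, 12]; color 3: [0, 7, 11, 13].
(χ(G) = 3 ≤ 4.)

Yes, G is 4-colorable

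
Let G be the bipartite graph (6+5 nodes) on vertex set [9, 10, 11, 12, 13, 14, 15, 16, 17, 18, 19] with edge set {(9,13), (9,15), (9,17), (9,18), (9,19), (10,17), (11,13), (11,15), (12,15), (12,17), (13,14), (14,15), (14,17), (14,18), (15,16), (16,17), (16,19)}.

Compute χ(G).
χ(G) = 2

Clique number ω(G) = 2 (lower bound: χ ≥ ω).
The graph is bipartite (no odd cycle), so 2 colors suffice: χ(G) = 2.
A valid 2-coloring: color 1: [9, 10, 11, 12, 14, 16]; color 2: [13, 15, 17, 18, 19].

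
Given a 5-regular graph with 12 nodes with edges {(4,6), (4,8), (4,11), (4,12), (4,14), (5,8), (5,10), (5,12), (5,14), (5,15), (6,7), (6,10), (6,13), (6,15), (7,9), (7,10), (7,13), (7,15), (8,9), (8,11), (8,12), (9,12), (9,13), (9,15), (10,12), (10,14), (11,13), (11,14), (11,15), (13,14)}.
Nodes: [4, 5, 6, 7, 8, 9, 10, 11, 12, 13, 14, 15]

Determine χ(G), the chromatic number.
χ(G) = 4

Clique number ω(G) = 3 (lower bound: χ ≥ ω).
Suppose a proper 3-coloring c exists. The clique [4, 8, 11] takes 3 distinct colors; by symmetry let c(4) = 1, c(8) = 2, c(11) = 3.
- Vertex 12: neighbors [4, 8] already have colors [1, 2] ⇒ c(12) = 3.
- Vertex 5: neighbors [8, 12] already have colors [2, 3] ⇒ c(5) = 1.
- Vertex 9: neighbors [8, 12] already have colors [2, 3] ⇒ c(9) = 1.
- Vertex 10: neighbors [5, 12] already have colors [1, 3] ⇒ c(10) = 2.
- Vertex 14: neighbors [4, 10, 11] already have colors [1, 2, 3] — all 3 colors blocked. Contradiction.
The forced assignments end in a contradiction, so G has no proper 3-coloring (χ ≥ 4).
The coloring below uses 4 colors, so χ(G) = 4.
A valid 4-coloring: color 1: [4, 5, 7]; color 2: [8, 10, 13, 15]; color 3: [6, 11, 12]; color 4: [9, 14].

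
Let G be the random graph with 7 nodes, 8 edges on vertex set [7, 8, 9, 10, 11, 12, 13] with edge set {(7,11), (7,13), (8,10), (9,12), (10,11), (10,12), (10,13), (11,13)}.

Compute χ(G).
Clique number ω(G) = 3 (lower bound: χ ≥ ω).
The clique on [10, 11, 13] has size 3, forcing χ ≥ 3, and the coloring below uses 3 colors, so χ(G) = 3.
A valid 3-coloring: color 1: [7, 9, 10]; color 2: [8, 12, 13]; color 3: [11].

χ(G) = 3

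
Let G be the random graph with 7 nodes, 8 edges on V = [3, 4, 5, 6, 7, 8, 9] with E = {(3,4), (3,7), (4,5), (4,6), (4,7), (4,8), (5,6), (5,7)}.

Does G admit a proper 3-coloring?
A valid 3-coloring: color 1: [4, 9]; color 2: [3, 5, 8]; color 3: [6, 7].
(χ(G) = 3 ≤ 3.)

Yes, G is 3-colorable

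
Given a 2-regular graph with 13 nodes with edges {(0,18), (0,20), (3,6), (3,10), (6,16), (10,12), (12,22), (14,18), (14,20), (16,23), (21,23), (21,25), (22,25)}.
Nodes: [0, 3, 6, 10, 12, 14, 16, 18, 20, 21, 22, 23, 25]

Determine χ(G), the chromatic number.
Clique number ω(G) = 2 (lower bound: χ ≥ ω).
Odd cycle [6, 16, 23, 21, 25, 22, 12, 10, 3] needs 3 colors (χ ≥ 3).
The coloring below uses 3 colors, so χ(G) = 3.
A valid 3-coloring: color 1: [6, 10, 18, 20, 23, 25]; color 2: [0, 3, 12, 14, 16, 21]; color 3: [22].

χ(G) = 3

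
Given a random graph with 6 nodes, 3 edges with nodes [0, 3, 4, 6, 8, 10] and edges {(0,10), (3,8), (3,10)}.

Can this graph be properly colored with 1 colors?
Edge (0,10) forces its endpoints to differ, so 1 color is not enough.

No, G is not 1-colorable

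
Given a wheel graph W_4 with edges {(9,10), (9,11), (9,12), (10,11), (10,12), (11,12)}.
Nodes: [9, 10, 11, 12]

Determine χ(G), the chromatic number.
Clique number ω(G) = 4 (lower bound: χ ≥ ω).
The clique on [9, 10, 11, 12] has size 4, forcing χ ≥ 4, and the coloring below uses 4 colors, so χ(G) = 4.
A valid 4-coloring: color 1: [9]; color 2: [12]; color 3: [11]; color 4: [10].

χ(G) = 4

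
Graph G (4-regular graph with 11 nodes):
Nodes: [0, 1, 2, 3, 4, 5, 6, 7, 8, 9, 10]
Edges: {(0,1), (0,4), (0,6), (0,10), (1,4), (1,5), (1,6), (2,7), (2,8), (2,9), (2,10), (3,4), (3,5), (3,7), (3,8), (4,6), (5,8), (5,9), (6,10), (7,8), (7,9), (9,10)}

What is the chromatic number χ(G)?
Clique number ω(G) = 4 (lower bound: χ ≥ ω).
The clique on [0, 1, 4, 6] has size 4, forcing χ ≥ 4, and the coloring below uses 4 colors, so χ(G) = 4.
A valid 4-coloring: color 1: [0, 5, 7]; color 2: [4, 8, 10]; color 3: [2, 3, 6]; color 4: [1, 9].

χ(G) = 4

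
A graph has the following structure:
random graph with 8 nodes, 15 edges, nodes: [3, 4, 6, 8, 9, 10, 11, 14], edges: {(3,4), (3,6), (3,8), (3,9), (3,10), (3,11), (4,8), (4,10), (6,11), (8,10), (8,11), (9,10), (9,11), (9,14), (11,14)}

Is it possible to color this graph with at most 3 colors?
No, G is not 3-colorable

The clique on vertices [3, 4, 8, 10] has size 4 > 3, so it alone needs 4 colors.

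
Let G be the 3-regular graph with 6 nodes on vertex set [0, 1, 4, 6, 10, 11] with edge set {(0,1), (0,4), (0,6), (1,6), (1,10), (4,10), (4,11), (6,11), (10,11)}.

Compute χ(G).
Clique number ω(G) = 3 (lower bound: χ ≥ ω).
The clique on [0, 1, 6] has size 3, forcing χ ≥ 3, and the coloring below uses 3 colors, so χ(G) = 3.
A valid 3-coloring: color 1: [1, 11]; color 2: [4, 6]; color 3: [0, 10].

χ(G) = 3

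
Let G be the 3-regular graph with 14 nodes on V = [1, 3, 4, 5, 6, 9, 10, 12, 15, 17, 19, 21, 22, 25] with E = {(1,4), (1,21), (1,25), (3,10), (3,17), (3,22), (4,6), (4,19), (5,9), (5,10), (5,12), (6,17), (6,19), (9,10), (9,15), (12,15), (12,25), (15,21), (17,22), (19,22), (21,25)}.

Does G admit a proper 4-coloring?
A valid 4-coloring: color 1: [4, 10, 15, 22, 25]; color 2: [3, 5, 6, 21]; color 3: [1, 9, 12, 17, 19].
(χ(G) = 3 ≤ 4.)

Yes, G is 4-colorable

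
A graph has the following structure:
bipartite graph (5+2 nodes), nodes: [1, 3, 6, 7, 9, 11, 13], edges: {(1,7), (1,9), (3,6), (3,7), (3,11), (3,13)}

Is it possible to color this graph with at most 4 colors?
Yes, G is 4-colorable

A valid 4-coloring: color 1: [1, 3]; color 2: [6, 7, 9, 11, 13].
(χ(G) = 2 ≤ 4.)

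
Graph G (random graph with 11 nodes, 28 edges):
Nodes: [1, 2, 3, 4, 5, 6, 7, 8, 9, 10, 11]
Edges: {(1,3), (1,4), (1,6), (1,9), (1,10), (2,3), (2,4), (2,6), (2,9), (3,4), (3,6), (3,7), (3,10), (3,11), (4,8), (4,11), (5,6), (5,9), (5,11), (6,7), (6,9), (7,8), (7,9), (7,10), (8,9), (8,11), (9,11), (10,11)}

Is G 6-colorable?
A valid 6-coloring: color 1: [3, 9]; color 2: [4, 6, 10]; color 3: [1, 2, 7, 11]; color 4: [5, 8].
(χ(G) = 4 ≤ 6.)

Yes, G is 6-colorable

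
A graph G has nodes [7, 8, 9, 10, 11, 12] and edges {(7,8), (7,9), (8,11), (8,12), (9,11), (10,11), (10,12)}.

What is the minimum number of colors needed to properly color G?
Clique number ω(G) = 2 (lower bound: χ ≥ ω).
The graph is bipartite (no odd cycle), so 2 colors suffice: χ(G) = 2.
A valid 2-coloring: color 1: [7, 11, 12]; color 2: [8, 9, 10].

χ(G) = 2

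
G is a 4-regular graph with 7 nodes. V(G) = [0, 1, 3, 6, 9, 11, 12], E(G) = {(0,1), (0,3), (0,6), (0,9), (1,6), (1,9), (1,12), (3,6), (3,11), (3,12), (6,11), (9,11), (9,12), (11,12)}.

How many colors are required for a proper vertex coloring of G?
χ(G) = 4

Clique number ω(G) = 3 (lower bound: χ ≥ ω).
Suppose a proper 3-coloring c exists. The clique [0, 1, 6] takes 3 distinct colors; by symmetry let c(0) = 1, c(1) = 2, c(6) = 3.
- Vertex 3: neighbors [0, 6] already have colors [1, 3] ⇒ c(3) = 2.
- Vertex 9: neighbors [0, 1] already have colors [1, 2] ⇒ c(9) = 3.
- Vertex 11: neighbors [3, 6] already have colors [2, 3] ⇒ c(11) = 1.
- Vertex 12: neighbors [11, 1, 9] already have colors [1, 2, 3] — all 3 colors blocked. Contradiction.
The forced assignments end in a contradiction, so G has no proper 3-coloring (χ ≥ 4).
The coloring below uses 4 colors, so χ(G) = 4.
A valid 4-coloring: color 1: [1, 3]; color 2: [6, 12]; color 3: [0, 11]; color 4: [9].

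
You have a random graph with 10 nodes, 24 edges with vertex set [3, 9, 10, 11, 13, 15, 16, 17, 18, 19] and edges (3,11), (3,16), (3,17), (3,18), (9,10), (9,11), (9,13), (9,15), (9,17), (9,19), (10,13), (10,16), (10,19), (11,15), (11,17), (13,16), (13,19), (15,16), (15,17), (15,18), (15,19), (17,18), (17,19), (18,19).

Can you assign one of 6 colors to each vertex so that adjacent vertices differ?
Yes, G is 6-colorable

A valid 6-coloring: color 1: [13, 17]; color 2: [3, 10, 15]; color 3: [9, 16, 18]; color 4: [11, 19].
(χ(G) = 4 ≤ 6.)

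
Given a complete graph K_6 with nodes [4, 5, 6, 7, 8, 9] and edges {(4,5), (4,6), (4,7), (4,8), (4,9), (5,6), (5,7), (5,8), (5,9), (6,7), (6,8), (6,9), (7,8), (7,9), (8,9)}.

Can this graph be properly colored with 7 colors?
A valid 7-coloring: color 1: [9]; color 2: [5]; color 3: [8]; color 4: [7]; color 5: [6]; color 6: [4].
(χ(G) = 6 ≤ 7.)

Yes, G is 7-colorable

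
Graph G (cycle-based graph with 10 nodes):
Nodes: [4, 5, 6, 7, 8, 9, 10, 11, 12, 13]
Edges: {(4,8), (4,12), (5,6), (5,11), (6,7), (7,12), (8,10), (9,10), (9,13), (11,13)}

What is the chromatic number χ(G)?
χ(G) = 2

Clique number ω(G) = 2 (lower bound: χ ≥ ω).
The graph is bipartite (no odd cycle), so 2 colors suffice: χ(G) = 2.
A valid 2-coloring: color 1: [6, 8, 9, 11, 12]; color 2: [4, 5, 7, 10, 13].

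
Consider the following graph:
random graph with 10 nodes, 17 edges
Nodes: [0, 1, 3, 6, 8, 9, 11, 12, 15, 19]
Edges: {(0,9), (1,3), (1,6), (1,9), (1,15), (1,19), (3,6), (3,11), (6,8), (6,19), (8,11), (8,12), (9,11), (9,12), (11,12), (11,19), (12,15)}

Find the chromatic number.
Clique number ω(G) = 3 (lower bound: χ ≥ ω).
The clique on [1, 3, 6] has size 3, forcing χ ≥ 3, and the coloring below uses 3 colors, so χ(G) = 3.
A valid 3-coloring: color 1: [0, 1, 11]; color 2: [3, 8, 9, 15, 19]; color 3: [6, 12].

χ(G) = 3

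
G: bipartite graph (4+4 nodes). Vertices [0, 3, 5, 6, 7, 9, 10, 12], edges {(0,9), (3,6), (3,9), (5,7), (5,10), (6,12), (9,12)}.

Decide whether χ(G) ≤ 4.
A valid 4-coloring: color 1: [5, 6, 9]; color 2: [0, 3, 7, 10, 12].
(χ(G) = 2 ≤ 4.)

Yes, G is 4-colorable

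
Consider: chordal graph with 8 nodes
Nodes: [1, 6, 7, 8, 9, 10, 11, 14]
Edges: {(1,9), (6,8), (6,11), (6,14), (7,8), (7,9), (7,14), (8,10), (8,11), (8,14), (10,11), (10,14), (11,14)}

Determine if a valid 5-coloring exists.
Yes, G is 5-colorable

A valid 5-coloring: color 1: [9, 14]; color 2: [1, 8]; color 3: [7, 11]; color 4: [6, 10].
(χ(G) = 4 ≤ 5.)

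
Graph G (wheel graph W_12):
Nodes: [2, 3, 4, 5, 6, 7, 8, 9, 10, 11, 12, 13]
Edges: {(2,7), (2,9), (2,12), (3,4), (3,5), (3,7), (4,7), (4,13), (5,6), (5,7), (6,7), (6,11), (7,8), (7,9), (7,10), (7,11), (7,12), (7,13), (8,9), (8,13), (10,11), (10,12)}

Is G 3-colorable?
No, G is not 3-colorable

Odd cycle [10, 12, 2, 9, 8, 13, 4, 3, 5, 6, 11] needs 3 colors (χ ≥ 3).
Vertex 7 is adjacent to every vertex of [2, 3, 4, 5, 6, 8, 9, 10, 11, 12, 13], which already need 3 colors among themselves, so 7 needs a new color (χ ≥ 4).
Hence χ(G) ≥ 4 > 3, so no proper 3-coloring exists.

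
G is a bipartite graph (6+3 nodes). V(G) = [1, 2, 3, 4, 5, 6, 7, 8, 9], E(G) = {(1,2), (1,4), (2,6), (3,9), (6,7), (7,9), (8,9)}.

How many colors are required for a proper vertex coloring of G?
Clique number ω(G) = 2 (lower bound: χ ≥ ω).
The graph is bipartite (no odd cycle), so 2 colors suffice: χ(G) = 2.
A valid 2-coloring: color 1: [1, 5, 6, 9]; color 2: [2, 3, 4, 7, 8].

χ(G) = 2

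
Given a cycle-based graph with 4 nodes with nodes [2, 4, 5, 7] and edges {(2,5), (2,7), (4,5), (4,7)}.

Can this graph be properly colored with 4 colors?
A valid 4-coloring: color 1: [5, 7]; color 2: [2, 4].
(χ(G) = 2 ≤ 4.)

Yes, G is 4-colorable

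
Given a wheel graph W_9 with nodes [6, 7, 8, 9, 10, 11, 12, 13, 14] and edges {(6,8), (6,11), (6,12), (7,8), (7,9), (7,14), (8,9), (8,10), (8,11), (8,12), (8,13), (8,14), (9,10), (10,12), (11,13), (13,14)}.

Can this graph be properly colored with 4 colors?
A valid 4-coloring: color 1: [8]; color 2: [9, 11, 12, 14]; color 3: [6, 7, 10, 13].
(χ(G) = 3 ≤ 4.)

Yes, G is 4-colorable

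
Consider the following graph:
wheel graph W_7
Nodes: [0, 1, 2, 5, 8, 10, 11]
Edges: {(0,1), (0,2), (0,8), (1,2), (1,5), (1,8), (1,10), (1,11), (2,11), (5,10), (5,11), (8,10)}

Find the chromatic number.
χ(G) = 3

Clique number ω(G) = 3 (lower bound: χ ≥ ω).
The clique on [0, 1, 8] has size 3, forcing χ ≥ 3, and the coloring below uses 3 colors, so χ(G) = 3.
A valid 3-coloring: color 1: [1]; color 2: [0, 10, 11]; color 3: [2, 5, 8].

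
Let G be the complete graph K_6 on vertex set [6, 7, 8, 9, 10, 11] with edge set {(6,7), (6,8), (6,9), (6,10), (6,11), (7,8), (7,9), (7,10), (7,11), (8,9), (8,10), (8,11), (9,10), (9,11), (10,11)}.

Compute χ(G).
χ(G) = 6

Clique number ω(G) = 6 (lower bound: χ ≥ ω).
The clique on [6, 7, 8, 9, 10, 11] has size 6, forcing χ ≥ 6, and the coloring below uses 6 colors, so χ(G) = 6.
A valid 6-coloring: color 1: [7]; color 2: [6]; color 3: [9]; color 4: [11]; color 5: [8]; color 6: [10].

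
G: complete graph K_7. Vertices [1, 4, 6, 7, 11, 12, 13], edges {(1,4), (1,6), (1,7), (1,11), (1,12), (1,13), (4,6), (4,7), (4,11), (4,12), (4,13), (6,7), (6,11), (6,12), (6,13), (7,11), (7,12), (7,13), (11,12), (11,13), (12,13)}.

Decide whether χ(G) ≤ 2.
The clique on vertices [1, 4, 6, 7, 11, 12, 13] has size 7 > 2, so it alone needs 7 colors.

No, G is not 2-colorable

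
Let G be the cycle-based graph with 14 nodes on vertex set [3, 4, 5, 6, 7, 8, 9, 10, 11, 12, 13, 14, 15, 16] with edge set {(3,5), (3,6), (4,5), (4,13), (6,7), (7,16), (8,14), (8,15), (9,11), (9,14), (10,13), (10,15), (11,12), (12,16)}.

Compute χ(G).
χ(G) = 2

Clique number ω(G) = 2 (lower bound: χ ≥ ω).
The graph is bipartite (no odd cycle), so 2 colors suffice: χ(G) = 2.
A valid 2-coloring: color 1: [5, 6, 11, 13, 14, 15, 16]; color 2: [3, 4, 7, 8, 9, 10, 12].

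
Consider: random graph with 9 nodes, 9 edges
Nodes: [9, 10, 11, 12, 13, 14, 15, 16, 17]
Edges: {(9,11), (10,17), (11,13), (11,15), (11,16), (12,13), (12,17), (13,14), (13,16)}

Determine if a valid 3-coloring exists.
Yes, G is 3-colorable

A valid 3-coloring: color 1: [9, 13, 15, 17]; color 2: [10, 11, 12, 14]; color 3: [16].
(χ(G) = 3 ≤ 3.)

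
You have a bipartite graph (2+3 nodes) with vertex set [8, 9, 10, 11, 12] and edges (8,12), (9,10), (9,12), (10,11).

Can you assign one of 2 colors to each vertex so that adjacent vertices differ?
A valid 2-coloring: color 1: [10, 12]; color 2: [8, 9, 11].
(χ(G) = 2 ≤ 2.)

Yes, G is 2-colorable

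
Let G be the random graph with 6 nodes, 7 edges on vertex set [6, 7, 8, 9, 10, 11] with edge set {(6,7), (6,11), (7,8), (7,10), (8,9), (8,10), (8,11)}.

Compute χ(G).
χ(G) = 3

Clique number ω(G) = 3 (lower bound: χ ≥ ω).
The clique on [7, 8, 10] has size 3, forcing χ ≥ 3, and the coloring below uses 3 colors, so χ(G) = 3.
A valid 3-coloring: color 1: [6, 8]; color 2: [7, 9, 11]; color 3: [10].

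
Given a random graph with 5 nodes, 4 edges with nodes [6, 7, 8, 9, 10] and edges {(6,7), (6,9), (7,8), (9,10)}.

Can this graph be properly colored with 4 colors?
Yes, G is 4-colorable

A valid 4-coloring: color 1: [6, 8, 10]; color 2: [7, 9].
(χ(G) = 2 ≤ 4.)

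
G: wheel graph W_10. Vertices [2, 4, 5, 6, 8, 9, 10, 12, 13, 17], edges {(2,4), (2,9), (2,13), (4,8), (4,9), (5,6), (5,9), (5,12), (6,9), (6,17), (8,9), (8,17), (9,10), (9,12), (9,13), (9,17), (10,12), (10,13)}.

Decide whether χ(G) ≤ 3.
No, G is not 3-colorable

Odd cycle [8, 17, 6, 5, 12, 10, 13, 2, 4] needs 3 colors (χ ≥ 3).
Vertex 9 is adjacent to every vertex of [2, 4, 5, 6, 8, 10, 12, 13, 17], which already need 3 colors among themselves, so 9 needs a new color (χ ≥ 4).
Hence χ(G) ≥ 4 > 3, so no proper 3-coloring exists.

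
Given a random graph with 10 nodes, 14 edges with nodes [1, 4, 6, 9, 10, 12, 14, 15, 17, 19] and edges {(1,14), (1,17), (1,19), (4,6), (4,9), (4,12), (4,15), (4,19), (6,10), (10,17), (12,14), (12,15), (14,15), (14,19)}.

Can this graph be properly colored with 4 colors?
Yes, G is 4-colorable

A valid 4-coloring: color 1: [4, 14, 17]; color 2: [1, 9, 10, 15]; color 3: [6, 12, 19].
(χ(G) = 3 ≤ 4.)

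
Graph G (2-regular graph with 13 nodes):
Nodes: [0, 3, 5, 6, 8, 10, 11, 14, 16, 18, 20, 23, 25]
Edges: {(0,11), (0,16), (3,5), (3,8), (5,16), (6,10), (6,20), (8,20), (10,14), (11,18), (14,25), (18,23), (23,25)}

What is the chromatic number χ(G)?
χ(G) = 3

Clique number ω(G) = 2 (lower bound: χ ≥ ω).
Odd cycle [23, 18, 11, 0, 16, 5, 3, 8, 20, 6, 10, 14, 25] needs 3 colors (χ ≥ 3).
The coloring below uses 3 colors, so χ(G) = 3.
A valid 3-coloring: color 1: [5, 6, 8, 11, 14, 23]; color 2: [0, 3, 10, 18, 20, 25]; color 3: [16].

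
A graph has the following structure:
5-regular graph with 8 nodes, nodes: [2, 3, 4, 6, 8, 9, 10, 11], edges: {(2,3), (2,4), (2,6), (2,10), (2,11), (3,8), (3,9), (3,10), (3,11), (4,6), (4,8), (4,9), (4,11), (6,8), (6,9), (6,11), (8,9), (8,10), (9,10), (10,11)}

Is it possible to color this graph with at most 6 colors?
A valid 6-coloring: color 1: [2, 9]; color 2: [4, 10]; color 3: [8, 11]; color 4: [3, 6].
(χ(G) = 4 ≤ 6.)

Yes, G is 6-colorable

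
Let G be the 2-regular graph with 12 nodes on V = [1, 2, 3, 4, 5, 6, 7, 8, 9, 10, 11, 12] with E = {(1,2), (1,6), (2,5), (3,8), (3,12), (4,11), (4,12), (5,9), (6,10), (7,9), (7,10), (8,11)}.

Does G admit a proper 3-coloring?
Yes, G is 3-colorable

A valid 3-coloring: color 1: [1, 4, 8, 9, 10]; color 2: [2, 6, 7, 11, 12]; color 3: [3, 5].
(χ(G) = 3 ≤ 3.)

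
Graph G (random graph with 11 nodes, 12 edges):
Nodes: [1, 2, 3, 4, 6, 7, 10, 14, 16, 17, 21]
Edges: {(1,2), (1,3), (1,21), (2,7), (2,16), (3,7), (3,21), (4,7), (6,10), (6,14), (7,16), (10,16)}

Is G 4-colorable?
Yes, G is 4-colorable

A valid 4-coloring: color 1: [1, 7, 10, 14, 17]; color 2: [3, 4, 6, 16]; color 3: [2, 21].
(χ(G) = 3 ≤ 4.)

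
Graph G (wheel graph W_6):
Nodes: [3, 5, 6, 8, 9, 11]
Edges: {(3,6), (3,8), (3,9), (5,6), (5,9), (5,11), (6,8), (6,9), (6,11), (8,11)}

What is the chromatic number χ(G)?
Clique number ω(G) = 3 (lower bound: χ ≥ ω).
Odd cycle [5, 11, 8, 3, 9] needs 3 colors (χ ≥ 3).
Vertex 6 is adjacent to every vertex of [3, 5, 8, 9, 11], which already need 3 colors among themselves, so 6 needs a new color (χ ≥ 4).
The coloring below uses 4 colors, so χ(G) = 4.
A valid 4-coloring: color 1: [6]; color 2: [3, 5]; color 3: [9, 11]; color 4: [8].

χ(G) = 4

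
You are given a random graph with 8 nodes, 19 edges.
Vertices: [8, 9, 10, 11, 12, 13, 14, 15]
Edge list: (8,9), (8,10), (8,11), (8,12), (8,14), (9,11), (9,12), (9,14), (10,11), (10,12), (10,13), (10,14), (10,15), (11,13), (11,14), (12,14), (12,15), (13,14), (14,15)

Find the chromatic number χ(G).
Clique number ω(G) = 4 (lower bound: χ ≥ ω).
The clique on [8, 9, 11, 14] has size 4, forcing χ ≥ 4, and the coloring below uses 4 colors, so χ(G) = 4.
A valid 4-coloring: color 1: [14]; color 2: [9, 10]; color 3: [11, 12]; color 4: [8, 13, 15].

χ(G) = 4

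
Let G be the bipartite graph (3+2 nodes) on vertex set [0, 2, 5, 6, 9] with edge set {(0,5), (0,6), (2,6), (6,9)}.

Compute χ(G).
Clique number ω(G) = 2 (lower bound: χ ≥ ω).
The graph is bipartite (no odd cycle), so 2 colors suffice: χ(G) = 2.
A valid 2-coloring: color 1: [5, 6]; color 2: [0, 2, 9].

χ(G) = 2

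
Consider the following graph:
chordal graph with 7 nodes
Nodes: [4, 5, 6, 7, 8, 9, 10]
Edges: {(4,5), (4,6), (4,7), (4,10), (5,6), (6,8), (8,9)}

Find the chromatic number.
Clique number ω(G) = 3 (lower bound: χ ≥ ω).
The clique on [4, 5, 6] has size 3, forcing χ ≥ 3, and the coloring below uses 3 colors, so χ(G) = 3.
A valid 3-coloring: color 1: [4, 8]; color 2: [6, 7, 9, 10]; color 3: [5].

χ(G) = 3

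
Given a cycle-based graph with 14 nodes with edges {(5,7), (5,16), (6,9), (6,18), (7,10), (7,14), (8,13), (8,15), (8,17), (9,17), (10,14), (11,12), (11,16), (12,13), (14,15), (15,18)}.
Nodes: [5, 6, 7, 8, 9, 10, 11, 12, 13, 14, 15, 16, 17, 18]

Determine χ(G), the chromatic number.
χ(G) = 3

Clique number ω(G) = 3 (lower bound: χ ≥ ω).
The clique on [7, 10, 14] has size 3, forcing χ ≥ 3, and the coloring below uses 3 colors, so χ(G) = 3.
A valid 3-coloring: color 1: [6, 7, 12, 15, 16, 17]; color 2: [5, 8, 9, 11, 14, 18]; color 3: [10, 13].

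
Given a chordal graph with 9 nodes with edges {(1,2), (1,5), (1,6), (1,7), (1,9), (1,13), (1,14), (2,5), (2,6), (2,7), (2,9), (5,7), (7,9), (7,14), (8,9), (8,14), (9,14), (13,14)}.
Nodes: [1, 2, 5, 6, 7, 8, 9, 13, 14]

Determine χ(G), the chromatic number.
Clique number ω(G) = 4 (lower bound: χ ≥ ω).
The clique on [1, 2, 7, 9] has size 4, forcing χ ≥ 4, and the coloring below uses 4 colors, so χ(G) = 4.
A valid 4-coloring: color 1: [1, 8]; color 2: [6, 7, 13]; color 3: [2, 14]; color 4: [5, 9].

χ(G) = 4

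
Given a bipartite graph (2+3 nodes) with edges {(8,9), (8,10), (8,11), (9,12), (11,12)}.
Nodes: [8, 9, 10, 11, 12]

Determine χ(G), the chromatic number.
χ(G) = 2

Clique number ω(G) = 2 (lower bound: χ ≥ ω).
The graph is bipartite (no odd cycle), so 2 colors suffice: χ(G) = 2.
A valid 2-coloring: color 1: [8, 12]; color 2: [9, 10, 11].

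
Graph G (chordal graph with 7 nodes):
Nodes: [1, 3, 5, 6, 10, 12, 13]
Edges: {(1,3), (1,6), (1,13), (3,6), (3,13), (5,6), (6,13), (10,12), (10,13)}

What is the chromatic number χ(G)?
Clique number ω(G) = 4 (lower bound: χ ≥ ω).
The clique on [1, 3, 6, 13] has size 4, forcing χ ≥ 4, and the coloring below uses 4 colors, so χ(G) = 4.
A valid 4-coloring: color 1: [6, 10]; color 2: [5, 12, 13]; color 3: [1]; color 4: [3].

χ(G) = 4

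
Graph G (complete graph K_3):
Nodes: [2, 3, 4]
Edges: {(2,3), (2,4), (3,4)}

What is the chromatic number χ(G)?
Clique number ω(G) = 3 (lower bound: χ ≥ ω).
The clique on [2, 3, 4] has size 3, forcing χ ≥ 3, and the coloring below uses 3 colors, so χ(G) = 3.
A valid 3-coloring: color 1: [2]; color 2: [3]; color 3: [4].

χ(G) = 3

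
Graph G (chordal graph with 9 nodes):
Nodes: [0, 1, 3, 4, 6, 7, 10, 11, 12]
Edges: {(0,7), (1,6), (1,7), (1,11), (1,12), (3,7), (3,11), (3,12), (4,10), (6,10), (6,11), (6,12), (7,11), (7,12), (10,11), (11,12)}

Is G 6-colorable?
A valid 6-coloring: color 1: [0, 4, 11]; color 2: [10, 12]; color 3: [6, 7]; color 4: [1, 3].
(χ(G) = 4 ≤ 6.)

Yes, G is 6-colorable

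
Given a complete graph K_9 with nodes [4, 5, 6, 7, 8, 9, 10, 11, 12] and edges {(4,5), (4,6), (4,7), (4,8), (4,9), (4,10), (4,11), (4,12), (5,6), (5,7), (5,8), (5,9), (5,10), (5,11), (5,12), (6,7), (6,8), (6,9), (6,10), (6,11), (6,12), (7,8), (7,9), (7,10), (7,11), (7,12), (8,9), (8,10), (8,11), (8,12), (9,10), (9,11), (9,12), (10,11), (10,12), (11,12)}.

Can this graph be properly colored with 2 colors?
No, G is not 2-colorable

The clique on vertices [4, 5, 6, 7, 8, 9, 10, 11, 12] has size 9 > 2, so it alone needs 9 colors.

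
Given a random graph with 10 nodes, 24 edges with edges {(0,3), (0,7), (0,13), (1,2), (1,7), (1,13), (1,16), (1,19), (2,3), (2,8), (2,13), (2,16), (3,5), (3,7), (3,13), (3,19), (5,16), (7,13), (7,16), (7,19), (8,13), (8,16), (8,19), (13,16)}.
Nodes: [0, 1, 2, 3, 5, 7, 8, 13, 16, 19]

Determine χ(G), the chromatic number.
χ(G) = 4

Clique number ω(G) = 4 (lower bound: χ ≥ ω).
The clique on [0, 3, 7, 13] has size 4, forcing χ ≥ 4, and the coloring below uses 4 colors, so χ(G) = 4.
A valid 4-coloring: color 1: [5, 13, 19]; color 2: [3, 16]; color 3: [2, 7]; color 4: [0, 1, 8].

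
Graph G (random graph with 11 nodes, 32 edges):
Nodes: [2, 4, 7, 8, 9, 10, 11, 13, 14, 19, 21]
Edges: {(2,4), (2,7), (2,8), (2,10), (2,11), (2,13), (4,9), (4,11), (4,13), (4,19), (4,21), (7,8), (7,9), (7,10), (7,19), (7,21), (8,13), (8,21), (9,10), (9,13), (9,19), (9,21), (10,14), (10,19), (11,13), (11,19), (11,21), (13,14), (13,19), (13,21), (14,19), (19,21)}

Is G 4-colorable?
No, G is not 4-colorable

The clique on vertices [4, 9, 13, 19, 21] has size 5 > 4, so it alone needs 5 colors.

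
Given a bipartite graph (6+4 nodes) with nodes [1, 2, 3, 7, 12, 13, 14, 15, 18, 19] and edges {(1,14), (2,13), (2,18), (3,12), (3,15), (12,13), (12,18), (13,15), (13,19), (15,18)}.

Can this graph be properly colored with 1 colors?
Edge (1,14) forces its endpoints to differ, so 1 color is not enough.

No, G is not 1-colorable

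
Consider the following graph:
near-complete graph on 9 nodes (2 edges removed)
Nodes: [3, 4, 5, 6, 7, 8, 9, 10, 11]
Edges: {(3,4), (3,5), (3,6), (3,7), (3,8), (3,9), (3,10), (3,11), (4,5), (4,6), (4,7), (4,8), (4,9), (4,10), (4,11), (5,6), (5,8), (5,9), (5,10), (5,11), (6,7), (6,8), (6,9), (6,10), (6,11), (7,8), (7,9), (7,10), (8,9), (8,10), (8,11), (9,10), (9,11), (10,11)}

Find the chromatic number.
χ(G) = 8

Clique number ω(G) = 8 (lower bound: χ ≥ ω).
The clique on [3, 4, 5, 6, 8, 9, 10, 11] has size 8, forcing χ ≥ 8, and the coloring below uses 8 colors, so χ(G) = 8.
A valid 8-coloring: color 1: [8]; color 2: [6]; color 3: [3]; color 4: [9]; color 5: [4]; color 6: [10]; color 7: [5, 7]; color 8: [11].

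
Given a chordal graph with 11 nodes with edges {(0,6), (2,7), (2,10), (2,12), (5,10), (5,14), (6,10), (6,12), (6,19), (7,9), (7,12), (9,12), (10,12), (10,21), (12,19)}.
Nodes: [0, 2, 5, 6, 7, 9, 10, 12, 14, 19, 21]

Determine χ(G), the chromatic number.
χ(G) = 3

Clique number ω(G) = 3 (lower bound: χ ≥ ω).
The clique on [7, 9, 12] has size 3, forcing χ ≥ 3, and the coloring below uses 3 colors, so χ(G) = 3.
A valid 3-coloring: color 1: [0, 5, 12, 21]; color 2: [7, 10, 14, 19]; color 3: [2, 6, 9].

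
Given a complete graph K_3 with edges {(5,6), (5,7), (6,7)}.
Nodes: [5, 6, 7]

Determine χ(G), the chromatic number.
Clique number ω(G) = 3 (lower bound: χ ≥ ω).
The clique on [5, 6, 7] has size 3, forcing χ ≥ 3, and the coloring below uses 3 colors, so χ(G) = 3.
A valid 3-coloring: color 1: [5]; color 2: [7]; color 3: [6].

χ(G) = 3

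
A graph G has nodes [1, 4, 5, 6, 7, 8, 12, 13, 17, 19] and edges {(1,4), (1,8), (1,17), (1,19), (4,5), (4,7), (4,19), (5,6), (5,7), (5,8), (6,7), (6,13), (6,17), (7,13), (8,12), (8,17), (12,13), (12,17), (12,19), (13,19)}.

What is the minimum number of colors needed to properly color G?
χ(G) = 4

Clique number ω(G) = 3 (lower bound: χ ≥ ω).
Suppose a proper 3-coloring c exists. The clique [1, 4, 19] takes 3 distinct colors; by symmetry let c(1) = 1, c(4) = 2, c(19) = 3.
- Vertex 5: neighbors [4] already have colors [2]; try each remaining color.
- Case c(5) = 1:
  - Vertex 7: neighbors [5, 4] already have colors [1, 2] ⇒ c(7) = 3.
  - Vertex 6: neighbors [5, 7] already have colors [1, 3] ⇒ c(6) = 2.
  - Vertex 17: neighbors [1, 6] already have colors [1, 2] ⇒ c(17) = 3.
  - Vertex 8: neighbors [1, 17] already have colors [1, 3] ⇒ c(8) = 2.
  - Vertex 12: neighbors [8, 17] already have colors [2, 3] ⇒ c(12) = 1.
  - Vertex 13: neighbors [12, 6, 7] already have colors [1, 2, 3] — all 3 colors blocked. Contradiction.
- Case c(5) = 3:
  - Vertex 7: neighbors [4, 5] already have colors [2, 3] ⇒ c(7) = 1.
  - Vertex 6: neighbors [7, 5] already have colors [1, 3] ⇒ c(6) = 2.
  - Vertex 13: neighbors [7, 6, 19] already have colors [1, 2, 3] — all 3 colors blocked. Contradiction.
Every case ends in a contradiction, so G has no proper 3-coloring (χ ≥ 4).
The coloring below uses 4 colors, so χ(G) = 4.
A valid 4-coloring: color 1: [1, 5, 13]; color 2: [7, 8, 19]; color 3: [4, 6, 12]; color 4: [17].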